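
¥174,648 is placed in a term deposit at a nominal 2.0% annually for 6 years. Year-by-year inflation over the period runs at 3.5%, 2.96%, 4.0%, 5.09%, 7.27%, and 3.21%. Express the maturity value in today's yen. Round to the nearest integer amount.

Nominal value at maturity: ¥174,648 × (1 + 2.0%)^6 ≈ ¥196,682.
Price-level factor over 6 years: 1.035 × 1.0296 × 1.040 × 1.0509 × 1.0727 × 1.0321 ≈ 1.2894475274.
The maturity value deflated by that factor is the answer in today's purchasing power.

¥152,532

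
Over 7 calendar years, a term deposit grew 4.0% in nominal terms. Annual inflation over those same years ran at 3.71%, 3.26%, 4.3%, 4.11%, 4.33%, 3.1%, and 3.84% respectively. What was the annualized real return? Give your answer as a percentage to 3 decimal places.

-3.125%

Cumulative inflation factor: 1.0371 × 1.0326 × 1.043 × 1.0411 × 1.0433 × 1.031 × 1.0384 ≈ 1.29886.
Nominal growth factor: 1.04000. Real growth factor = 1.04000 / 1.29886 ≈ 0.80070.
Annualized: 0.80070^(1/7) − 1 ≈ -0.03125.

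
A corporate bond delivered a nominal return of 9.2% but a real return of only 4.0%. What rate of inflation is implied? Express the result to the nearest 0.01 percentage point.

From (1+r_nom) = (1+r_real)(1+π), we get 1+π = (1 + 9.2%)/(1 + 4.0%) = 1.092/1.040 ≈ 1.05000.
So π ≈ 5.0000%.

5.00%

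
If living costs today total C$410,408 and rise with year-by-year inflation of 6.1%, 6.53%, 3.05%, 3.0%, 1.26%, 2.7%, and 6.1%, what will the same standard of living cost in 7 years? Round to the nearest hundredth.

Cumulative price-level factor: 1.061 × 1.0653 × 1.0305 × 1.030 × 1.0126 × 1.027 × 1.061 ≈ 1.3237204622.
The nominal amount required is C$410,408 scaled up by that factor.

C$543,265.47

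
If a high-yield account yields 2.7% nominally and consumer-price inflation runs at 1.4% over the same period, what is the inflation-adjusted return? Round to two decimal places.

1.28%

Real return via the Fisher equation: (1 + 2.7%)/(1 + 1.4%) − 1 = 1.027/1.014 − 1 ≈ 0.01282.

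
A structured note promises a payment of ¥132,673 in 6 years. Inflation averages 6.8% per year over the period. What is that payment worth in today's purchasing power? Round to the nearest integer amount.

Price-level factor over 6 years: (1 + 6.8%)^6 ≈ 1.4839781831.
Purchasing power today: ¥132,673 divided by that factor.

¥89,404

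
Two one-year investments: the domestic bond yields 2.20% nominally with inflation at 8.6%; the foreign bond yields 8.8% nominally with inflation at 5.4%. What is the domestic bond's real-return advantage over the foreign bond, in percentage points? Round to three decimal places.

The domestic bond real return: 1.0220/1.086 − 1 = -5.8932%.
The foreign bond real return: 1.088/1.054 − 1 = 3.2258%.
Difference: -5.8932 − 3.2258 = -9.1190 pp.

-9.119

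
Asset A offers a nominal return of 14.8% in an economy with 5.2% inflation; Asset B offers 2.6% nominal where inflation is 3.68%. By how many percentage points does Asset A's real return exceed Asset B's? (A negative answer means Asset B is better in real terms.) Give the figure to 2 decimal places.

10.17

Asset A real return: 1.148/1.052 − 1 = 9.125%.
Asset B real return: 1.026/1.0368 − 1 = -1.042%.
Difference: 9.125 − (-1.042) = 10.167 pp.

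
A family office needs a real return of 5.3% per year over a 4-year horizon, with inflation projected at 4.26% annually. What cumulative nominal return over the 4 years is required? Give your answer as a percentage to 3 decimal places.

45.273%

Required annual nominal rate: (1+5.3%)(1+4.26%) − 1 = 9.78578%.
Cumulative over 4 years: (1 + 0.0978578)^4 − 1 ≈ 0.45273.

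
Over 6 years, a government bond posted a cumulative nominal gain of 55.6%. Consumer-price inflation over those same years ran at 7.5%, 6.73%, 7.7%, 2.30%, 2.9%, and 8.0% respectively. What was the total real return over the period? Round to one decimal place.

Cumulative inflation factor: 1.075 × 1.0673 × 1.077 × 1.0230 × 1.029 × 1.080 ≈ 1.40484.
Nominal growth factor: 1.55600. Real growth factor = 1.55600 / 1.40484 ≈ 1.10760.
Total real return ≈ 10.7603%.

10.8%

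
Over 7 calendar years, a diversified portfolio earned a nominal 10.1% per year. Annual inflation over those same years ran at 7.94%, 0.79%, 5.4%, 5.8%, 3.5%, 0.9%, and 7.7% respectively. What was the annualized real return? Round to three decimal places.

Cumulative inflation factor: 1.0794 × 1.0079 × 1.054 × 1.058 × 1.035 × 1.009 × 1.077 ≈ 1.36450.
Nominal growth factor: 1.96115. Real growth factor = 1.96115 / 1.36450 ≈ 1.43727.
Annualized: 1.43727^(1/7) − 1 ≈ 0.05319.

5.319%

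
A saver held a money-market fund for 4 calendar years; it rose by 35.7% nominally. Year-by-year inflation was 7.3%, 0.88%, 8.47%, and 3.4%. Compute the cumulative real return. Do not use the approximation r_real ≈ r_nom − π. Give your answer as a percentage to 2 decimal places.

Cumulative inflation factor: 1.073 × 1.0088 × 1.0847 × 1.034 ≈ 1.21405.
Nominal growth factor: 1.35700. Real growth factor = 1.35700 / 1.21405 ≈ 1.11775.
Total real return ≈ 11.7751%.

11.78%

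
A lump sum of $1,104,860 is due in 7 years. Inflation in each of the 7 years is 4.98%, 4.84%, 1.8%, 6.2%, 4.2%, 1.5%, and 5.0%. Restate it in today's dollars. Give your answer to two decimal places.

$836,138.68

Price-level factor over 7 years: 1.0498 × 1.0484 × 1.018 × 1.062 × 1.042 × 1.015 × 1.050 ≈ 1.3213836711.
Purchasing power today: $1,104,860 divided by that factor.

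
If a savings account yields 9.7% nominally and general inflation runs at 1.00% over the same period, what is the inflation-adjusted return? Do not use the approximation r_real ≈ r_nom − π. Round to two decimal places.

Real return via the Fisher equation: (1 + 9.7%)/(1 + 1.00%) − 1 = 1.097/1.0100 − 1 ≈ 0.08614.

8.61%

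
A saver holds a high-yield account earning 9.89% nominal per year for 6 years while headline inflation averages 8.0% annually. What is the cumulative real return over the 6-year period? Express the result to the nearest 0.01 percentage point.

The annual real rate is (1+9.89%)/(1+8.0%) − 1 = 1.7500%.
Compounded over 6 years: (1 + 0.017500)^6 − 1 ≈ 0.10970.

10.97%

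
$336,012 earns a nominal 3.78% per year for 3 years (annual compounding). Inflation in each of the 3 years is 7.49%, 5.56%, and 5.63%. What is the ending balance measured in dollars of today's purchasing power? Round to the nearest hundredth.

Nominal value at maturity: $336,012 × (1 + 3.78%)^3 ≈ $375,574.23.
Price-level factor over 3 years: 1.0749 × 1.0556 × 1.0563 ≈ 1.1985460480.
Dividing the nominal maturity value by the price-level factor gives the value in today's money.

$313,358.20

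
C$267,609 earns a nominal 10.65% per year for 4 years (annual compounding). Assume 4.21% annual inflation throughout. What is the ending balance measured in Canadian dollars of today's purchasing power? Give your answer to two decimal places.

C$340,148.69

Nominal value at maturity: C$267,609 × (1 + 10.65%)^4 ≈ C$401,149.62.
Price-level factor over 4 years: (1 + 4.21%)^4 ≈ 1.1793360753.
Dividing the nominal maturity value by the price-level factor gives the value in today's money.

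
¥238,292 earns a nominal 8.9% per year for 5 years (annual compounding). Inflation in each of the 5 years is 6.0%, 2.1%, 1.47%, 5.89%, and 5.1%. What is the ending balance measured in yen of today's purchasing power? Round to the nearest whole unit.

Nominal value at maturity: ¥238,292 × (1 + 8.9%)^5 ≈ ¥364,963.
Price-level factor over 5 years: 1.060 × 1.021 × 1.0147 × 1.0589 × 1.051 ≈ 1.2221568100.
The maturity value deflated by that factor is the answer in today's purchasing power.

¥298,622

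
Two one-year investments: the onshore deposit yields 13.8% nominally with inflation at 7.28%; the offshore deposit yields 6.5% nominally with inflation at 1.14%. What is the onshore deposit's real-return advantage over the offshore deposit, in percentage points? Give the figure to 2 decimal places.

The onshore deposit real return: 1.138/1.0728 − 1 = 6.078%.
The offshore deposit real return: 1.065/1.0114 − 1 = 5.300%.
Difference: 6.078 − 5.300 = 0.778 pp.

0.78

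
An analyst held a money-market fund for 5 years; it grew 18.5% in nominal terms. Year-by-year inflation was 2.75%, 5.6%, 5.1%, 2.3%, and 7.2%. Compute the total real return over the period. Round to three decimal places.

-5.246%

Cumulative inflation factor: 1.0275 × 1.056 × 1.051 × 1.023 × 1.072 ≈ 1.25060.
Nominal growth factor: 1.18500. Real growth factor = 1.18500 / 1.25060 ≈ 0.94754.
Total real return ≈ -5.2456%.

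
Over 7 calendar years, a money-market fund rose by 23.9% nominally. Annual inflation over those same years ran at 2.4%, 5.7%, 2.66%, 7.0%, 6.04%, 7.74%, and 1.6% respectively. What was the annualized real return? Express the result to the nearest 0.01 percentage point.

-1.53%

Cumulative inflation factor: 1.024 × 1.057 × 1.0266 × 1.070 × 1.0604 × 1.0774 × 1.016 ≈ 1.38007.
Nominal growth factor: 1.23900. Real growth factor = 1.23900 / 1.38007 ≈ 0.89778.
Annualized: 0.89778^(1/7) − 1 ≈ -0.01529.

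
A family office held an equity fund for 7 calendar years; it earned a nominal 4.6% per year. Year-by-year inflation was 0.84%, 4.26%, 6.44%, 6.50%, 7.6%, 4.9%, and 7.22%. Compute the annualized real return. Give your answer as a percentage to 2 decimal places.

-0.73%

Cumulative inflation factor: 1.0084 × 1.0426 × 1.0644 × 1.0650 × 1.076 × 1.049 × 1.0722 ≈ 1.44234.
Nominal growth factor: 1.37000. Real growth factor = 1.37000 / 1.44234 ≈ 0.94985.
Annualized: 0.94985^(1/7) − 1 ≈ -0.00732.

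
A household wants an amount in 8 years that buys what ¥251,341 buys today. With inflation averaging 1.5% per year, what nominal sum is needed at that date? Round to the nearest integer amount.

Cumulative price-level factor: (1+1.5%)^8 ≈ 1.1264925866.
Multiplying ¥251,341 by the price-level factor gives the future nominal sum.

¥283,134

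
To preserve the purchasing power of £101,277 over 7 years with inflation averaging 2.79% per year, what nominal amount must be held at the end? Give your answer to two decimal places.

£122,791.10

Cumulative price-level factor: (1+2.79%)^7 ≈ 1.2124282930.
Multiplying £101,277 by the price-level factor gives the future nominal sum.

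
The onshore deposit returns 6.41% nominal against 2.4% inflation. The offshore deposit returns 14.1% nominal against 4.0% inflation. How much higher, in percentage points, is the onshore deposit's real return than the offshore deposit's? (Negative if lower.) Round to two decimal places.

-5.80

The onshore deposit real return: 1.0641/1.024 − 1 = 3.916%.
The offshore deposit real return: 1.141/1.040 − 1 = 9.712%.
Difference: 3.916 − 9.712 = -5.796 pp.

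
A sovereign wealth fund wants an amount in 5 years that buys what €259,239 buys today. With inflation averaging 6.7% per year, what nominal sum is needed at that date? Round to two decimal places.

Cumulative price-level factor: (1+6.7%)^5 ≈ 1.3829997357.
The nominal amount required is €259,239 scaled up by that factor.

€358,527.47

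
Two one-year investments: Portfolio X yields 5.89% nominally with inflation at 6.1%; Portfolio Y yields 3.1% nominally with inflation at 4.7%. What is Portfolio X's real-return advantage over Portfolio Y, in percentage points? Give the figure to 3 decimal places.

1.330

Portfolio X real return: 1.0589/1.061 − 1 = -0.1979%.
Portfolio Y real return: 1.031/1.047 − 1 = -1.5282%.
Difference: -0.1979 − (-1.5282) = 1.3303 pp.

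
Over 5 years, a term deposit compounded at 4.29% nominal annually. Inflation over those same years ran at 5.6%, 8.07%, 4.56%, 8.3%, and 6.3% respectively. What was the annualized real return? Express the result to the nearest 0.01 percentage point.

Cumulative inflation factor: 1.056 × 1.0807 × 1.0456 × 1.083 × 1.063 ≈ 1.37371.
Nominal growth factor: 1.23371. Real growth factor = 1.23371 / 1.37371 ≈ 0.89808.
Annualized: 0.89808^(1/5) − 1 ≈ -0.02127.

-2.13%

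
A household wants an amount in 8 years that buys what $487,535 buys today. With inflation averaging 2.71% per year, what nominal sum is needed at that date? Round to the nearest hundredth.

$603,820.19

Cumulative price-level factor: (1+2.71%)^8 ≈ 1.2385166054.
Multiplying $487,535 by the price-level factor gives the future nominal sum.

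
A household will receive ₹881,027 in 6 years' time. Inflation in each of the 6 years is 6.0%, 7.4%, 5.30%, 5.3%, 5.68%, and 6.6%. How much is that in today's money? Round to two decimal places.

₹619,544.23

Price-level factor over 6 years: 1.060 × 1.074 × 1.0530 × 1.053 × 1.0568 × 1.066 ≈ 1.4220566523.
Purchasing power today: ₹881,027 divided by that factor.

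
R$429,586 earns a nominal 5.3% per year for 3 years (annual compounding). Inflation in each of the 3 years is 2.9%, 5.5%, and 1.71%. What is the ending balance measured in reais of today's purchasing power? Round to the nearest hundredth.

Nominal value at maturity: R$429,586 × (1 + 5.3%)^3 ≈ R$501,574.25.
Price-level factor over 3 years: 1.029 × 1.055 × 1.0171 = 1.1041586745.
The maturity value deflated by that factor is the answer in today's purchasing power.

R$454,259.21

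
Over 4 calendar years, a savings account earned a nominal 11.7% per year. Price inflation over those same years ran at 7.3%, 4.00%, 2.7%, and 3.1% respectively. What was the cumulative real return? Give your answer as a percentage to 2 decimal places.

31.75%

Cumulative inflation factor: 1.073 × 1.0400 × 1.027 × 1.031 ≈ 1.18158.
Nominal growth factor: 1.55673. Real growth factor = 1.55673 / 1.18158 ≈ 1.31750.
Total real return ≈ 31.7500%.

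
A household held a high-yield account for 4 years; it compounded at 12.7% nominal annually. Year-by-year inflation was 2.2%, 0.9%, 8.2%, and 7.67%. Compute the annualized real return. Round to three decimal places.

7.648%

Cumulative inflation factor: 1.022 × 1.009 × 1.082 × 1.0767 ≈ 1.20133.
Nominal growth factor: 1.61323. Real growth factor = 1.61323 / 1.20133 ≈ 1.34286.
Annualized: 1.34286^(1/4) − 1 ≈ 0.07648.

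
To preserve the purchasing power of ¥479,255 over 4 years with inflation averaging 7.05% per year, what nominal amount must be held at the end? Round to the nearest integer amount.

¥629,381

Cumulative price-level factor: (1+7.05%)^4 ≈ 1.3132478139.
The nominal amount required is ¥479,255 scaled up by that factor.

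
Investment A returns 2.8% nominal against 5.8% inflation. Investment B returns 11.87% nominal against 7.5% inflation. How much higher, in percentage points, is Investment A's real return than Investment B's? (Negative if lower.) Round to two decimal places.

Investment A real return: 1.028/1.058 − 1 = -2.836%.
Investment B real return: 1.1187/1.075 − 1 = 4.065%.
Difference: -2.836 − 4.065 = -6.901 pp.

-6.90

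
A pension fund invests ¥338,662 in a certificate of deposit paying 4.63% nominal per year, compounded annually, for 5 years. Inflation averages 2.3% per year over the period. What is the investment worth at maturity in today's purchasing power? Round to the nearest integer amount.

¥379,026

Nominal value at maturity: ¥338,662 × (1 + 4.63%)^5 ≈ ¥424,666.
Price-level factor over 5 years: (1 + 2.3%)^5 ≈ 1.1204130756.
Dividing the nominal maturity value by the price-level factor gives the value in today's money.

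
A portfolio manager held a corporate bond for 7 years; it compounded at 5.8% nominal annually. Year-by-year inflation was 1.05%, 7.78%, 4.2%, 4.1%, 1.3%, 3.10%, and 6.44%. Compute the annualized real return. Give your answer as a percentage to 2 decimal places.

Cumulative inflation factor: 1.0105 × 1.0778 × 1.042 × 1.041 × 1.013 × 1.0310 × 1.0644 ≈ 1.31331.
Nominal growth factor: 1.48388. Real growth factor = 1.48388 / 1.31331 ≈ 1.12988.
Annualized: 1.12988^(1/7) − 1 ≈ 0.01760.

1.76%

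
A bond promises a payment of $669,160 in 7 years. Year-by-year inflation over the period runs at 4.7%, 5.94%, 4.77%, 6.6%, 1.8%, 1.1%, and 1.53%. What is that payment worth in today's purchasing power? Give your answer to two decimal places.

$516,934.90

Price-level factor over 7 years: 1.047 × 1.0594 × 1.0477 × 1.066 × 1.018 × 1.011 × 1.0153 ≈ 1.2944763451.
Purchasing power today: $669,160 divided by that factor.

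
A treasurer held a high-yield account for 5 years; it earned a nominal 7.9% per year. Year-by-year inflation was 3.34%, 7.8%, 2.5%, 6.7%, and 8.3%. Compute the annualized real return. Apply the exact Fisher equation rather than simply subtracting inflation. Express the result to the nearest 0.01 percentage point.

2.08%

Cumulative inflation factor: 1.0334 × 1.078 × 1.025 × 1.067 × 1.083 ≈ 1.31948.
Nominal growth factor: 1.46254. Real growth factor = 1.46254 / 1.31948 ≈ 1.10842.
Annualized: 1.10842^(1/5) − 1 ≈ 0.02080.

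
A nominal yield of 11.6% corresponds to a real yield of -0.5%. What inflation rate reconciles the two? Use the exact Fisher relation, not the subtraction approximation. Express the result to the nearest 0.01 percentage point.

From (1+r_nom) = (1+r_real)(1+π), we get 1+π = (1 + 11.6%)/(1 − 0.5%) = 1.116/0.995 ≈ 1.12161.
So π ≈ 12.1608%.

12.16%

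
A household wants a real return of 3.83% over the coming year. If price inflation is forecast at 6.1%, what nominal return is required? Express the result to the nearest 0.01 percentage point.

10.16%

By the Fisher equation, 1 + r_nom = (1 + 3.83%)(1 + 6.1%) = 1.0383 × 1.061 = 1.1016363.
So r_nom = 10.16363%.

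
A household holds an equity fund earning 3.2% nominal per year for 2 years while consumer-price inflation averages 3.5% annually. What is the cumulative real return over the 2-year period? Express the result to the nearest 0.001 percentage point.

The annual real rate is (1+3.2%)/(1+3.5%) − 1 = -0.2899%.
Compounded over 2 years: (1 + -0.002899)^2 − 1 ≈ -0.00579.

-0.579%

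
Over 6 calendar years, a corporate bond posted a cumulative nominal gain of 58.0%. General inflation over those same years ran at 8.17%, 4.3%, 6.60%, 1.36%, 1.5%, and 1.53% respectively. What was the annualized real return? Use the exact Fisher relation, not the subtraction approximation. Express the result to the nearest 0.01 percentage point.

3.90%

Cumulative inflation factor: 1.0817 × 1.043 × 1.0660 × 1.0136 × 1.015 × 1.0153 ≈ 1.25625.
Nominal growth factor: 1.58000. Real growth factor = 1.58000 / 1.25625 ≈ 1.25771.
Annualized: 1.25771^(1/6) − 1 ≈ 0.03896.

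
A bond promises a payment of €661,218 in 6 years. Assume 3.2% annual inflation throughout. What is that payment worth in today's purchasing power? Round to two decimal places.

Price-level factor over 6 years: (1 + 3.2%)^6 ≈ 1.2080312910.
Purchasing power today: €661,218 divided by that factor.

€547,351.72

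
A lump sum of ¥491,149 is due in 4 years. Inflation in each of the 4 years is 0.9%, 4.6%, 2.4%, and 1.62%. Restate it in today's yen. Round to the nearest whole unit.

¥447,210

Price-level factor over 4 years: 1.009 × 1.046 × 1.024 × 1.0162 ≈ 1.0982519878.
Purchasing power today: ¥491,149 divided by that factor.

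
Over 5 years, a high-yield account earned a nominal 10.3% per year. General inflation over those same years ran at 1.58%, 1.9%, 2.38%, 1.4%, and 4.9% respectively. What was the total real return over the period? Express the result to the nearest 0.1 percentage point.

Cumulative inflation factor: 1.0158 × 1.019 × 1.0238 × 1.014 × 1.049 ≈ 1.12723.
Nominal growth factor: 1.63259. Real growth factor = 1.63259 / 1.12723 ≈ 1.44833.
Total real return ≈ 44.8327%.

44.8%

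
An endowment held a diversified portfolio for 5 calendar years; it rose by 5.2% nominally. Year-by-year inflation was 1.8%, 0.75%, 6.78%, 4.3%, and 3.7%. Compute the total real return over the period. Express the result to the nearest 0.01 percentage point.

Cumulative inflation factor: 1.018 × 1.0075 × 1.0678 × 1.043 × 1.037 ≈ 1.18453.
Nominal growth factor: 1.05200. Real growth factor = 1.05200 / 1.18453 ≈ 0.88812.
Total real return ≈ -11.1884%.

-11.19%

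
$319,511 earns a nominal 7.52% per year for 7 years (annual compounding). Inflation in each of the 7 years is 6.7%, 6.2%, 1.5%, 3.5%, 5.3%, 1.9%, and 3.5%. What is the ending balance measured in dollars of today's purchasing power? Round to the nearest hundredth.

$401,487.82

Nominal value at maturity: $319,511 × (1 + 7.52%)^7 ≈ $530,775.18.
Price-level factor over 7 years: 1.067 × 1.062 × 1.015 × 1.035 × 1.053 × 1.019 × 1.035 ≈ 1.3220206327.
Dividing the nominal maturity value by the price-level factor gives the value in today's money.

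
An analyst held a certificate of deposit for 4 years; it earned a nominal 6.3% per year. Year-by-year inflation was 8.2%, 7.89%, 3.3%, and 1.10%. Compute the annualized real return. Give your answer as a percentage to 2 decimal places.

Cumulative inflation factor: 1.082 × 1.0789 × 1.033 × 1.0110 ≈ 1.21916.
Nominal growth factor: 1.27683. Real growth factor = 1.27683 / 1.21916 ≈ 1.04730.
Annualized: 1.04730^(1/4) − 1 ≈ 0.01162.

1.16%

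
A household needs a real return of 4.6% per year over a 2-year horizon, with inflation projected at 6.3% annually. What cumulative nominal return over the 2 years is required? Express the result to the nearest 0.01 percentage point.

23.63%

Required annual nominal rate: (1+4.6%)(1+6.3%) − 1 = 11.1898%.
Cumulative over 2 years: (1 + 0.111898)^2 − 1 ≈ 0.23632.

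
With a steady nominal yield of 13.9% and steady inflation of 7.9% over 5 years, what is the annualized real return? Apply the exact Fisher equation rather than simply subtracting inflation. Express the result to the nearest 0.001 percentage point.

5.561%

With constant rates the annual real return is the same each year: (1+13.9%)/(1+7.9%) − 1 = 0.05561.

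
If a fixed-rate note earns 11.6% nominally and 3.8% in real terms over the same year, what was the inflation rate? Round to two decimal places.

7.51%

From (1+r_nom) = (1+r_real)(1+π), we get 1+π = (1 + 11.6%)/(1 + 3.8%) = 1.116/1.038 ≈ 1.07514.
So π ≈ 7.5145%.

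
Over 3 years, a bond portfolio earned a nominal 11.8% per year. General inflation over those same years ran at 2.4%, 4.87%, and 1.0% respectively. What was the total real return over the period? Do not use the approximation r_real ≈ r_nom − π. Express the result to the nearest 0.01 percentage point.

Cumulative inflation factor: 1.024 × 1.0487 × 1.010 ≈ 1.08461.
Nominal growth factor: 1.39742. Real growth factor = 1.39742 / 1.08461 ≈ 1.28841.
Total real return ≈ 28.8406%.

28.84%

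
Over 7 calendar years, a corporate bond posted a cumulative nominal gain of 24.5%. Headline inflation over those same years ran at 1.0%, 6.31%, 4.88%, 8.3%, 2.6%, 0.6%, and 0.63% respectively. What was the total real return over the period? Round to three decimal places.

Cumulative inflation factor: 1.010 × 1.0631 × 1.0488 × 1.083 × 1.026 × 1.006 × 1.0063 ≈ 1.26675.
Nominal growth factor: 1.24500. Real growth factor = 1.24500 / 1.26675 ≈ 0.98283.
Total real return ≈ -1.7167%.

-1.717%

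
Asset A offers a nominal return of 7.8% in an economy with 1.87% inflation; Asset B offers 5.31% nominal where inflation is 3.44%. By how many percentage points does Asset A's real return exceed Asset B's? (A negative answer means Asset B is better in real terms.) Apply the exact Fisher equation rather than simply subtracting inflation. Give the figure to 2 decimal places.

4.01

Asset A real return: 1.078/1.0187 − 1 = 5.821%.
Asset B real return: 1.0531/1.0344 − 1 = 1.808%.
Difference: 5.821 − 1.808 = 4.013 pp.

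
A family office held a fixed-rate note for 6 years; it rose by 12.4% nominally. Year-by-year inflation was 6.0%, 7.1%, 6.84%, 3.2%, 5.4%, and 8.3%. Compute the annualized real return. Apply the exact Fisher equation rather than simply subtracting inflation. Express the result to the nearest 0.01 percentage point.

Cumulative inflation factor: 1.060 × 1.071 × 1.0684 × 1.032 × 1.054 × 1.083 ≈ 1.42882.
Nominal growth factor: 1.12400. Real growth factor = 1.12400 / 1.42882 ≈ 0.78666.
Annualized: 0.78666^(1/6) − 1 ≈ -0.03920.

-3.92%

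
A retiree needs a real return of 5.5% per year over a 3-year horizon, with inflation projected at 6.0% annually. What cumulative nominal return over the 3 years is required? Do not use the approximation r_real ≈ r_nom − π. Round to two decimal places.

Required annual nominal rate: (1+5.5%)(1+6.0%) − 1 = 11.83%.
Cumulative over 3 years: (1 + 0.1183)^3 − 1 ≈ 0.39854.

39.85%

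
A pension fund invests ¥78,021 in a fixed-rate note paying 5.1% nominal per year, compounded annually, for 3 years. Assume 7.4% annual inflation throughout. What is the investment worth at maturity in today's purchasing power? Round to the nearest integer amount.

¥73,115

Nominal value at maturity: ¥78,021 × (1 + 5.1%)^3 ≈ ¥90,577.
Price-level factor over 3 years: (1 + 7.4%)^3 = 1.238833224.
Dividing the nominal maturity value by the price-level factor gives the value in today's money.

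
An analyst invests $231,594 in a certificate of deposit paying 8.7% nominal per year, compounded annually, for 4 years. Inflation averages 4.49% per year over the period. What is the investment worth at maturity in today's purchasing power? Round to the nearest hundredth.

$271,235.52

Nominal value at maturity: $231,594 × (1 + 8.7%)^4 ≈ $323,329.61.
Price-level factor over 4 years: (1 + 4.49%)^4 ≈ 1.1920621997.
Dividing the nominal maturity value by the price-level factor gives the value in today's money.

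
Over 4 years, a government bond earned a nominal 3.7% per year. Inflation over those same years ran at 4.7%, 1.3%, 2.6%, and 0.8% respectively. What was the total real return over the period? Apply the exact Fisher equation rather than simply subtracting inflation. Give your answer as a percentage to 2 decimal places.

Cumulative inflation factor: 1.047 × 1.013 × 1.026 × 1.008 ≈ 1.09689.
Nominal growth factor: 1.15642. Real growth factor = 1.15642 / 1.09689 ≈ 1.05427.
Total real return ≈ 5.4268%.

5.43%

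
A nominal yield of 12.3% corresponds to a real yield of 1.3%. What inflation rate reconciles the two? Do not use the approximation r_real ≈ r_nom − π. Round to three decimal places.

From (1+r_nom) = (1+r_real)(1+π), we get 1+π = (1 + 12.3%)/(1 + 1.3%) = 1.123/1.013 ≈ 1.10859.
So π ≈ 10.8588%.

10.859%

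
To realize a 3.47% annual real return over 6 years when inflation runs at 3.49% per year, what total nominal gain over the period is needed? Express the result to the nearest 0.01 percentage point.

50.76%

Required annual nominal rate: (1+3.47%)(1+3.49%) − 1 = 7.081103%.
Cumulative over 6 years: (1 + 0.07081103)^6 − 1 ≈ 0.50757.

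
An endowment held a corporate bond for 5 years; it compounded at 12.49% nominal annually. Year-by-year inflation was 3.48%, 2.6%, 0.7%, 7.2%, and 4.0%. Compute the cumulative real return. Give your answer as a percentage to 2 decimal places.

Cumulative inflation factor: 1.0348 × 1.026 × 1.007 × 1.072 × 1.040 ≈ 1.19196.
Nominal growth factor: 1.80123. Real growth factor = 1.80123 / 1.19196 ≈ 1.51115.
Total real return ≈ 51.1152%.

51.12%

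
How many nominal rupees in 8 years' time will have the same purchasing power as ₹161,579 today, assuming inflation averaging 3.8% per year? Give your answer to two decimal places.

₹217,752.80

Cumulative price-level factor: (1+3.8%)^8 ≈ 1.3476553139.
Multiplying ₹161,579 by the price-level factor gives the future nominal sum.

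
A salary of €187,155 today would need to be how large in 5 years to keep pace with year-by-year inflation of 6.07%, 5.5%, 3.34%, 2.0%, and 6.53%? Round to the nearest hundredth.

€235,172.76

Cumulative price-level factor: 1.0607 × 1.055 × 1.0334 × 1.020 × 1.0653 ≈ 1.2565668102.
The nominal amount required is €187,155 scaled up by that factor.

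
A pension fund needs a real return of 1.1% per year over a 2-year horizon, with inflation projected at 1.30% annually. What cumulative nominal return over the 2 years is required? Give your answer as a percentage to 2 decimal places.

4.89%

Required annual nominal rate: (1+1.1%)(1+1.30%) − 1 = 2.4143%.
Cumulative over 2 years: (1 + 0.024143)^2 − 1 ≈ 0.04887.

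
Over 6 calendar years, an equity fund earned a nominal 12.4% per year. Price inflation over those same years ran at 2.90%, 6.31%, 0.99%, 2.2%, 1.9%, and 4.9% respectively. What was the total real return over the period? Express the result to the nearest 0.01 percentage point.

Cumulative inflation factor: 1.0290 × 1.0631 × 1.0099 × 1.022 × 1.019 × 1.049 ≈ 1.20689.
Nominal growth factor: 2.01650. Real growth factor = 2.01650 / 1.20689 ≈ 1.67082.
Total real return ≈ 67.0819%.

67.08%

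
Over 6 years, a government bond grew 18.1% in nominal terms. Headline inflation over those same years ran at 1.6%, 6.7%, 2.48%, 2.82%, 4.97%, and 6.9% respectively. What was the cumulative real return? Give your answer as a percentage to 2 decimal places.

Cumulative inflation factor: 1.016 × 1.067 × 1.0248 × 1.0282 × 1.0497 × 1.069 ≈ 1.28179.
Nominal growth factor: 1.18100. Real growth factor = 1.18100 / 1.28179 ≈ 0.92137.
Total real return ≈ -7.8634%.

-7.86%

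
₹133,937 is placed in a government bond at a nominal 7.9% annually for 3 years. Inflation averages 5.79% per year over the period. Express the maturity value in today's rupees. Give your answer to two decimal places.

₹142,112.10

Nominal value at maturity: ₹133,937 × (1 + 7.9%)^3 ≈ ₹168,253.81.
Price-level factor over 3 years: (1 + 5.79%)^3 ≈ 1.1839513345.
The maturity value deflated by that factor is the answer in today's purchasing power.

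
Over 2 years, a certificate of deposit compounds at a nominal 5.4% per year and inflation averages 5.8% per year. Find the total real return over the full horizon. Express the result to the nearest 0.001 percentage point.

The annual real rate is (1+5.4%)/(1+5.8%) − 1 = -0.3781%.
Compounded over 2 years: (1 + -0.003781)^2 − 1 ≈ -0.00755.

-0.755%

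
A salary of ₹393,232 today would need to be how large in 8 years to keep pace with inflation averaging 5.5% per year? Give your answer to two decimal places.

₹603,487.85

Cumulative price-level factor: (1+5.5%)^8 ≈ 1.5346865150.
Multiplying ₹393,232 by the price-level factor gives the future nominal sum.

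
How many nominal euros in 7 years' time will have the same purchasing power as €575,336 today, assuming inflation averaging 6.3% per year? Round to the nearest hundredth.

Cumulative price-level factor: (1+6.3%)^7 ≈ 1.5336732814.
Multiplying €575,336 by the price-level factor gives the future nominal sum.

€882,377.45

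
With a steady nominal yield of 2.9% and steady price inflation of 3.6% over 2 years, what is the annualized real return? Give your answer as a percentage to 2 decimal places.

-0.68%

With constant rates the annual real return is the same each year: (1+2.9%)/(1+3.6%) − 1 = -0.00676.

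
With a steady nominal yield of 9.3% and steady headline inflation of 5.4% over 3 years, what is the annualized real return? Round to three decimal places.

3.700%

With constant rates the annual real return is the same each year: (1+9.3%)/(1+5.4%) − 1 = 0.03700.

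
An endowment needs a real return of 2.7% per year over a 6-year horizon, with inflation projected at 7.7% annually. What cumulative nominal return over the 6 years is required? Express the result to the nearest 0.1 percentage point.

83.1%

Required annual nominal rate: (1+2.7%)(1+7.7%) − 1 = 10.6079%.
Cumulative over 6 years: (1 + 0.106079)^6 − 1 ≈ 0.83112.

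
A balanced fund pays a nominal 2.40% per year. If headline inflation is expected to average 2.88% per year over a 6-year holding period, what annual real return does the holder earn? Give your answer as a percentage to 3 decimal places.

-0.467%

With constant rates the annual real return is the same each year: (1+2.40%)/(1+2.88%) − 1 = -0.00467.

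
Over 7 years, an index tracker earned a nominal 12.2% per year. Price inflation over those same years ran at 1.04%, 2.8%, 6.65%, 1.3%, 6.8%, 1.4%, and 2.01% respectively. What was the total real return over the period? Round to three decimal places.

Cumulative inflation factor: 1.0104 × 1.028 × 1.0665 × 1.013 × 1.068 × 1.014 × 1.0201 ≈ 1.23968.
Nominal growth factor: 2.23846. Real growth factor = 2.23846 / 1.23968 ≈ 1.80568.
Total real return ≈ 80.5682%.

80.568%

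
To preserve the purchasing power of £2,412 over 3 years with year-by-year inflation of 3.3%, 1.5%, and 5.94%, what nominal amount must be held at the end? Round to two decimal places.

£2,679.19

Cumulative price-level factor: 1.033 × 1.015 × 1.0594 = 1.110775603.
The nominal amount required is £2,412 scaled up by that factor.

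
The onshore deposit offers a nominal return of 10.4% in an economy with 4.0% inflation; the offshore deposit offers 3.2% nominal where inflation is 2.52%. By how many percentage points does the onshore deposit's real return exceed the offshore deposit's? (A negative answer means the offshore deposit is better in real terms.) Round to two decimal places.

The onshore deposit real return: 1.104/1.040 − 1 = 6.154%.
The offshore deposit real return: 1.032/1.0252 − 1 = 0.663%.
Difference: 6.154 − 0.663 = 5.491 pp.

5.49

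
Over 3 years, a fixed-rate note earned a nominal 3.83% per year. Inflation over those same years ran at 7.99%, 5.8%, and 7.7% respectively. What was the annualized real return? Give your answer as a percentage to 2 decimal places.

Cumulative inflation factor: 1.0799 × 1.058 × 1.077 ≈ 1.23051.
Nominal growth factor: 1.11936. Real growth factor = 1.11936 / 1.23051 ≈ 0.90967.
Annualized: 0.90967^(1/3) − 1 ≈ -0.03107.

-3.11%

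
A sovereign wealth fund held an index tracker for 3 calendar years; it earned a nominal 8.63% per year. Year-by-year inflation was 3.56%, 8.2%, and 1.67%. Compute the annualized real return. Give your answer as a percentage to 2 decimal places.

4.01%

Cumulative inflation factor: 1.0356 × 1.082 × 1.0167 ≈ 1.13923.
Nominal growth factor: 1.28189. Real growth factor = 1.28189 / 1.13923 ≈ 1.12522.
Annualized: 1.12522^(1/3) − 1 ≈ 0.04011.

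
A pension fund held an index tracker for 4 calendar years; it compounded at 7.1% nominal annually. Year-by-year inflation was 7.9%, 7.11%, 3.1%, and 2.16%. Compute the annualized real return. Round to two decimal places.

1.96%

Cumulative inflation factor: 1.079 × 1.0711 × 1.031 × 1.0216 ≈ 1.21728.
Nominal growth factor: 1.31570. Real growth factor = 1.31570 / 1.21728 ≈ 1.08085.
Annualized: 1.08085^(1/4) − 1 ≈ 0.01963.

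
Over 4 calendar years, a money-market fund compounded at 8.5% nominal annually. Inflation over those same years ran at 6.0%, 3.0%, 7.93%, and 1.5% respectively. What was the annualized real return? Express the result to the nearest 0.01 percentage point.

3.75%

Cumulative inflation factor: 1.060 × 1.030 × 1.0793 × 1.015 ≈ 1.19606.
Nominal growth factor: 1.38586. Real growth factor = 1.38586 / 1.19606 ≈ 1.15869.
Annualized: 1.15869^(1/4) − 1 ≈ 0.03751.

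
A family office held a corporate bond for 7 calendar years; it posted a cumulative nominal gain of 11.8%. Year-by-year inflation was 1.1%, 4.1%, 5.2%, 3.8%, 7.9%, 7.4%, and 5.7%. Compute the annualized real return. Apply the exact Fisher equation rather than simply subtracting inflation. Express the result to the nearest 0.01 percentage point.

Cumulative inflation factor: 1.011 × 1.041 × 1.052 × 1.038 × 1.079 × 1.074 × 1.057 ≈ 1.40772.
Nominal growth factor: 1.11800. Real growth factor = 1.11800 / 1.40772 ≈ 0.79419.
Annualized: 0.79419^(1/7) − 1 ≈ -0.03238.

-3.24%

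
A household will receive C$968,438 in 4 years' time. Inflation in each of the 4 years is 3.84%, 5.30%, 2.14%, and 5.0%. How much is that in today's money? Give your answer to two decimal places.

Price-level factor over 4 years: 1.0384 × 1.0530 × 1.0214 × 1.050 ≈ 1.1726764489.
Purchasing power today: C$968,438 divided by that factor.

C$825,835.64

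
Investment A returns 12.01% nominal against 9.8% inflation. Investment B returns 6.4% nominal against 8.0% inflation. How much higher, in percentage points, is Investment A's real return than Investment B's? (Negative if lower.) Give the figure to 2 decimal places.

Investment A real return: 1.1201/1.098 − 1 = 2.013%.
Investment B real return: 1.064/1.080 − 1 = -1.481%.
Difference: 2.013 − (-1.481) = 3.494 pp.

3.49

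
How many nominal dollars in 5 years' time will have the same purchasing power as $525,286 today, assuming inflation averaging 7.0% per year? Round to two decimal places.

Cumulative price-level factor: (1+7.0%)^5 = 1.4025517307.
Multiplying $525,286 by the price-level factor gives the future nominal sum.

$736,740.79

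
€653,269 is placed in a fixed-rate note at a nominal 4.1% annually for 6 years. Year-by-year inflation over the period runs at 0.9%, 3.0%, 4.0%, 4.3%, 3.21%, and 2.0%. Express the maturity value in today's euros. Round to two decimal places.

Nominal value at maturity: €653,269 × (1 + 4.1%)^6 ≈ €831,373.98.
Price-level factor over 6 years: 1.009 × 1.030 × 1.040 × 1.043 × 1.0321 × 1.020 ≈ 1.1867739052.
Dividing the nominal maturity value by the price-level factor gives the value in today's money.

€700,532.74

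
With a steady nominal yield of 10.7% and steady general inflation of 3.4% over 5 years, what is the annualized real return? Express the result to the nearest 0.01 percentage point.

7.06%

With constant rates the annual real return is the same each year: (1+10.7%)/(1+3.4%) − 1 = 0.07060.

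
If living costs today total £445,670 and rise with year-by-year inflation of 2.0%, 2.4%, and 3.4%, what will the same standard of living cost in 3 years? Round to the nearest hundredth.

Cumulative price-level factor: 1.020 × 1.024 × 1.034 = 1.07999232.
The nominal amount required is £445,670 scaled up by that factor.

£481,320.18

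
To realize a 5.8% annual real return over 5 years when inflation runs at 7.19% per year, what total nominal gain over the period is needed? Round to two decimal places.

87.59%

Required annual nominal rate: (1+5.8%)(1+7.19%) − 1 = 13.40702%.
Cumulative over 5 years: (1 + 0.1340702)^5 − 1 ≈ 0.87586.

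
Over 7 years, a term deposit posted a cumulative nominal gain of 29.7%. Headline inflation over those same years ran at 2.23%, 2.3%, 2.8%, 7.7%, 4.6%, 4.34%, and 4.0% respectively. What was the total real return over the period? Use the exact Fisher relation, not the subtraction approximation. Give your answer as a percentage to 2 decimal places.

-1.31%

Cumulative inflation factor: 1.0223 × 1.023 × 1.028 × 1.077 × 1.046 × 1.0434 × 1.040 ≈ 1.31425.
Nominal growth factor: 1.29700. Real growth factor = 1.29700 / 1.31425 ≈ 0.98687.
Total real return ≈ -1.3127%.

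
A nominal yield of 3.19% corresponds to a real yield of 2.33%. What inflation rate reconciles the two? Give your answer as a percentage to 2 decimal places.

From (1+r_nom) = (1+r_real)(1+π), we get 1+π = (1 + 3.19%)/(1 + 2.33%) = 1.0319/1.0233 ≈ 1.00840.
So π ≈ 0.8404%.

0.84%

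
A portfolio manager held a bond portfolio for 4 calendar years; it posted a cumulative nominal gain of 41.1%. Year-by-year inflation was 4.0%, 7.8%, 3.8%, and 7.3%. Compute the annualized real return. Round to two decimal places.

Cumulative inflation factor: 1.040 × 1.078 × 1.038 × 1.073 ≈ 1.24867.
Nominal growth factor: 1.41100. Real growth factor = 1.41100 / 1.24867 ≈ 1.13000.
Annualized: 1.13000^(1/4) − 1 ≈ 0.03103.

3.10%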